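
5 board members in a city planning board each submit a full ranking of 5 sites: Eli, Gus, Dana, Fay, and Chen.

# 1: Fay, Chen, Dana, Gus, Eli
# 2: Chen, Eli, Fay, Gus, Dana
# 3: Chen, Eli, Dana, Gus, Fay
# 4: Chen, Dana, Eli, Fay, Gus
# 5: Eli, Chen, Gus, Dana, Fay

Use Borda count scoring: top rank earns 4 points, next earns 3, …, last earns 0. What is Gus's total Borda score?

5

Borda scores:
  Eli: 0 + 3 + 3 + 2 + 4 = 12
  Gus: 1 + 1 + 1 + 0 + 2 = 5
  Dana: 2 + 0 + 2 + 3 + 1 = 8
  Fay: 4 + 2 + 0 + 1 + 0 = 7
  Chen: 3 + 4 + 4 + 4 + 3 = 18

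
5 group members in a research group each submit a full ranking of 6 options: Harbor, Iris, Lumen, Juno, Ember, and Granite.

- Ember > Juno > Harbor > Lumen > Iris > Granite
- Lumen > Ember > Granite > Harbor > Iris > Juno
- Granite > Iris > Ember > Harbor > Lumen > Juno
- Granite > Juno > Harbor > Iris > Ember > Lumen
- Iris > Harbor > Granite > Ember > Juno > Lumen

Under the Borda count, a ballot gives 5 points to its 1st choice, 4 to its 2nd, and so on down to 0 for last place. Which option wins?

Borda scores:
  Harbor: 3 + 2 + 2 + 3 + 4 = 14
  Iris: 1 + 1 + 4 + 2 + 5 = 13
  Lumen: 2 + 5 + 1 + 0 + 0 = 8
  Juno: 4 + 0 + 0 + 4 + 1 = 9
  Ember: 5 + 4 + 3 + 1 + 2 = 15
  Granite: 0 + 3 + 5 + 5 + 3 = 16
Granite has the highest total.

Granite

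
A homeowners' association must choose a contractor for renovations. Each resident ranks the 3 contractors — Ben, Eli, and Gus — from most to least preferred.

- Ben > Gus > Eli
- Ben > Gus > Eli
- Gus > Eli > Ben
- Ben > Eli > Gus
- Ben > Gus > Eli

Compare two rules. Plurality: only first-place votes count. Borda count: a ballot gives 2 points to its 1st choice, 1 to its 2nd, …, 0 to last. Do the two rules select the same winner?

Yes

Plurality first-place counts: Ben 4, Eli 0, Gus 1 → Ben.
Borda totals: Ben 8, Eli 2, Gus 5 → Ben.
The two rules agree on Ben.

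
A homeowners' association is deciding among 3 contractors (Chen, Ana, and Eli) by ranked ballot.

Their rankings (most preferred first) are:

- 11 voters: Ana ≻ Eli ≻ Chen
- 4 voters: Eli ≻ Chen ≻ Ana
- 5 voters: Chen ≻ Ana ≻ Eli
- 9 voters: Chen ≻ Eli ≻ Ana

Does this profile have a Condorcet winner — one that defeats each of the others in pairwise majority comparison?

Head-to-head results (29 voters total):
Chen vs Ana: Chen wins 18–11.
Chen vs Eli: Eli wins 15–14.
Ana vs Eli: Ana wins 16–13.
No candidate beats all others: Chen beats Ana beats Eli beats Chen, a majority cycle.

No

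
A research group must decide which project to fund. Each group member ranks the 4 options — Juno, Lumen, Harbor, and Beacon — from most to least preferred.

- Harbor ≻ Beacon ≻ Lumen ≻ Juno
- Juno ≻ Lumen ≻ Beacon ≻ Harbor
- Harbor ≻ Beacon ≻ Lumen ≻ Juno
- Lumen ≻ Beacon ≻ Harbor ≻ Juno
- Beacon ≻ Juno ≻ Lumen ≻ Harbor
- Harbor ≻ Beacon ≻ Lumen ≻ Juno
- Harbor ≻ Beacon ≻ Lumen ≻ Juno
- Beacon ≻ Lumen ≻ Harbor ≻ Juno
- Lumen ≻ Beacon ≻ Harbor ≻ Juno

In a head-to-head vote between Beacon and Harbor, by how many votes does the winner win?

1

Ballots ranking Beacon above Harbor: 5.
Ballots ranking Harbor above Beacon: 4.
Beacon wins 5–4, a margin of 1.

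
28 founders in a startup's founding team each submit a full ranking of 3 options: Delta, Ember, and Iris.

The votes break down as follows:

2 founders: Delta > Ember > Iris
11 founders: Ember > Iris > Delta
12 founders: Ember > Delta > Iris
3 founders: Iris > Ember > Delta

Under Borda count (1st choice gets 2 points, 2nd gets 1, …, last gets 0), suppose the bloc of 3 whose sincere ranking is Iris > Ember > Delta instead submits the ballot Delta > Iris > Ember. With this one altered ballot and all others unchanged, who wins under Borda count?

Ember

Borda totals with the altered ballot: Delta 22, Ember 48, Iris 14.
The winner is unchanged: still Ember.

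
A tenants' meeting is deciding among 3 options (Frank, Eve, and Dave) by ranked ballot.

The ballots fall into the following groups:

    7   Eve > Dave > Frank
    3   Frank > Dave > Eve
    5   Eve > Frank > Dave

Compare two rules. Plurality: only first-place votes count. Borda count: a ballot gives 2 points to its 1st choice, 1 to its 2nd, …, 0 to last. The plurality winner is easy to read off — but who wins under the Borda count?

Plurality first-place counts: Frank 3, Eve 12, Dave 0 → Eve.
Borda totals: Frank 11, Eve 24, Dave 10 → Eve.

Eve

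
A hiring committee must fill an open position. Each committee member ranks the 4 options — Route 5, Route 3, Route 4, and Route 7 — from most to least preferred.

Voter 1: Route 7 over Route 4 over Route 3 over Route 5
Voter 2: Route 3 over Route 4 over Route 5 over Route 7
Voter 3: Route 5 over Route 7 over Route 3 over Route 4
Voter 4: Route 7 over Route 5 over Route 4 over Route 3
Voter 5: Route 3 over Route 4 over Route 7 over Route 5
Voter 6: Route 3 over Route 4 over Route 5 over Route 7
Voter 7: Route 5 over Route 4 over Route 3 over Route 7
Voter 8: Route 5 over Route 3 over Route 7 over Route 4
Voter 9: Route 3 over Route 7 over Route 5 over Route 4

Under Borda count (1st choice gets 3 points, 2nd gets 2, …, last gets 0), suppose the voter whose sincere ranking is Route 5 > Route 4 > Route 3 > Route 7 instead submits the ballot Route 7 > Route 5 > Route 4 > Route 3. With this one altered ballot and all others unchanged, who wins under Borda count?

Route 3

Borda totals with the altered ballot: Route 5 13, Route 3 16, Route 4 10, Route 7 15.
The winner is unchanged: still Route 3.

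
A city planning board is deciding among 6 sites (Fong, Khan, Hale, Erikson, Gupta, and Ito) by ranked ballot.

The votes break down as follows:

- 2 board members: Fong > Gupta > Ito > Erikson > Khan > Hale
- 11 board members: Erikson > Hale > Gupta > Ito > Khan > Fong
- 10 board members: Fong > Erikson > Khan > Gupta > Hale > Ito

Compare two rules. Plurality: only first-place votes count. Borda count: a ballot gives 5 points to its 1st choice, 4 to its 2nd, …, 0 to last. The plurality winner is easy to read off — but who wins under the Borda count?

Plurality first-place counts: Fong 12, Khan 0, Hale 0, Erikson 11, Gupta 0, Ito 0 → Fong.
Borda totals: Fong 60, Khan 43, Hale 54, Erikson 99, Gupta 61, Ito 28 → Erikson.

Erikson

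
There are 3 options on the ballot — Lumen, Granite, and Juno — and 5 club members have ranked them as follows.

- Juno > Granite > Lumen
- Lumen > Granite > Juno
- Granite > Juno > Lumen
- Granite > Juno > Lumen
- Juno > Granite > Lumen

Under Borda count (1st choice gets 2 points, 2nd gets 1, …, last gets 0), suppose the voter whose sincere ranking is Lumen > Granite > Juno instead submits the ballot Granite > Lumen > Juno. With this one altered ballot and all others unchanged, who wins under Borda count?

Granite

Borda totals with the altered ballot: Lumen 1, Granite 8, Juno 6.
The winner is unchanged: still Granite.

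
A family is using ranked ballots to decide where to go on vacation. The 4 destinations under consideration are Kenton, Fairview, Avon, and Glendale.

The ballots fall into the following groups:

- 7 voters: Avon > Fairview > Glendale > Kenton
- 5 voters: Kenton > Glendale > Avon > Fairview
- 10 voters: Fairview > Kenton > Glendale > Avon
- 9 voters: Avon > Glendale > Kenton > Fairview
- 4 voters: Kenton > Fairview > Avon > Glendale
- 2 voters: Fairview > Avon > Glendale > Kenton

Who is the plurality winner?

Avon

First-place vote totals:
  Kenton: 9
  Fairview: 12
  Avon: 16
  Glendale: 0
Avon has the most first-place votes.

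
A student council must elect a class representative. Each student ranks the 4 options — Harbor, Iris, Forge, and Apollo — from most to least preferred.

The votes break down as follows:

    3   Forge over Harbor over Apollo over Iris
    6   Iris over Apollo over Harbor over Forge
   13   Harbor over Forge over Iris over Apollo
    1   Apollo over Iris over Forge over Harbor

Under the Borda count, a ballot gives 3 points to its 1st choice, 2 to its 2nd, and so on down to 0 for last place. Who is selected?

Harbor

Borda scores:
  Harbor: 3·2 + 6·1 + 13·3 + 0 = 51
  Iris: 3·0 + 6·3 + 13·1 + 2 = 33
  Forge: 3·3 + 6·0 + 13·2 + 1 = 36
  Apollo: 3·1 + 6·2 + 13·0 + 3 = 18
Harbor has the highest total.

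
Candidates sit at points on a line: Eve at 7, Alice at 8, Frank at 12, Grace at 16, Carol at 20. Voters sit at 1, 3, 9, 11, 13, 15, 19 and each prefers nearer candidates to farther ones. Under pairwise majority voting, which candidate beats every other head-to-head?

Frank

With single-peaked preferences on a line, the Condorcet winner is the candidate closest to the median voter.
The median voter (position 11) is closest to Frank at 12.
Check: Frank vs Carol — voters closer to Frank: 6 of 7.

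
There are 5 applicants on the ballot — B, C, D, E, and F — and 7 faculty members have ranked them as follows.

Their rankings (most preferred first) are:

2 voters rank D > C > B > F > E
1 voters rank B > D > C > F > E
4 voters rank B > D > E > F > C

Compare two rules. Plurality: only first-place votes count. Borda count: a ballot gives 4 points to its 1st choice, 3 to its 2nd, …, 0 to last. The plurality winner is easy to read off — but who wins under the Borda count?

Plurality first-place counts: B 5, C 0, D 2, E 0, F 0 → B.
Borda totals: B 24, C 8, D 23, E 8, F 7 → B.

B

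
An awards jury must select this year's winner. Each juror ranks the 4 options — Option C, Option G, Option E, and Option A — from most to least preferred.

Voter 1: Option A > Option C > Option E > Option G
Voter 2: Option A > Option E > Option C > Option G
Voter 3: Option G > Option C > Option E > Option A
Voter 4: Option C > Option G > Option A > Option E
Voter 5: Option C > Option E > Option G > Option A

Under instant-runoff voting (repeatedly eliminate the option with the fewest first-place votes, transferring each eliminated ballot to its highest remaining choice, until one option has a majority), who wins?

Round 1: Option C 2, Option A 2, Option G 1, Option E 0. Option E has the fewest and is eliminated.
Round 2: Option C 2, Option A 2, Option G 1. Option G has the fewest and is eliminated.
Round 3: Option C 3, Option A 2. Option C has a majority.

Option C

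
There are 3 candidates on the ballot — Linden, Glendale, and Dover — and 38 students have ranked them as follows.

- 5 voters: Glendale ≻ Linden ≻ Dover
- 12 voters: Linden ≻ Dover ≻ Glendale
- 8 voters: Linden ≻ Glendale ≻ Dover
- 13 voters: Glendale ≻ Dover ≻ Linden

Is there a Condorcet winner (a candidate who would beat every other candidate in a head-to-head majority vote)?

Head-to-head results (38 voters total):
Linden vs Glendale: Linden wins 20–18.
Linden vs Dover: Linden wins 25–13.
Glendale vs Dover: Glendale wins 26–12.
Linden beats each rival — Glendale (20–18), Dover (25–13) — so Linden is the Condorcet winner.

Yes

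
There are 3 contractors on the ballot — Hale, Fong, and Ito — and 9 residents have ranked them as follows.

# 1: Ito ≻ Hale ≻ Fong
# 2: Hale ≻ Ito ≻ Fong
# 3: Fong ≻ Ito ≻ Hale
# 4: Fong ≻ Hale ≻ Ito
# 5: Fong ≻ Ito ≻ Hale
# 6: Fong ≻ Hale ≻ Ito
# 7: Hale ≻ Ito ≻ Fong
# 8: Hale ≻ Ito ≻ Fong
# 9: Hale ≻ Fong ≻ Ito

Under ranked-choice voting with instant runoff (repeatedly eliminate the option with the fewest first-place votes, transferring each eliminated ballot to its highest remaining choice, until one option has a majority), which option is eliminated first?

Round 1: Hale 4, Fong 4, Ito 1. Ito has the fewest and is eliminated.
Round 2: Hale 5, Fong 4. Hale has a majority.

Ito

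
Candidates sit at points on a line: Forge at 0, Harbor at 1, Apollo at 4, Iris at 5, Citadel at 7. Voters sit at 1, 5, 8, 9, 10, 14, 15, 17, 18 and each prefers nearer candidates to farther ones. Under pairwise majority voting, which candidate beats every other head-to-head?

Citadel

With single-peaked preferences on a line, the Condorcet winner is the candidate closest to the median voter.
The median voter (position 10) is closest to Citadel at 7.
Check: Citadel vs Harbor — voters closer to Citadel: 8 of 9.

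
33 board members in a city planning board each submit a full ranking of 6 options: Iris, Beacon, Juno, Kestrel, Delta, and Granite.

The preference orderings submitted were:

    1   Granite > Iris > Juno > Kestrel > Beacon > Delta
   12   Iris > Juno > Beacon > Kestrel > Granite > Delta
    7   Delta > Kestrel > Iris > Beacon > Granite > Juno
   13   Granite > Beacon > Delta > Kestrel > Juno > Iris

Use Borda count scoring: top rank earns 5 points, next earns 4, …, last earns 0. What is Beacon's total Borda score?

Borda scores:
  Iris: 4 + 12·5 + 7·3 + 13·0 = 85
  Beacon: 1 + 12·3 + 7·2 + 13·4 = 103
  Juno: 3 + 12·4 + 7·0 + 13·1 = 64
  Kestrel: 2 + 12·2 + 7·4 + 13·2 = 80
  Delta: 0 + 12·0 + 7·5 + 13·3 = 74
  Granite: 5 + 12·1 + 7·1 + 13·5 = 89

103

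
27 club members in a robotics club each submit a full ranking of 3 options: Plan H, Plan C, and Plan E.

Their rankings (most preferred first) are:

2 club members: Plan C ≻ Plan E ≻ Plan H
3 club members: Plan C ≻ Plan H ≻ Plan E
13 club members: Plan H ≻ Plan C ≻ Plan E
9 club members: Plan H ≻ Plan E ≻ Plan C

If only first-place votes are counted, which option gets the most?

First-place vote totals:
  Plan H: 22
  Plan C: 5
  Plan E: 0
Plan H has the most first-place votes.

Plan H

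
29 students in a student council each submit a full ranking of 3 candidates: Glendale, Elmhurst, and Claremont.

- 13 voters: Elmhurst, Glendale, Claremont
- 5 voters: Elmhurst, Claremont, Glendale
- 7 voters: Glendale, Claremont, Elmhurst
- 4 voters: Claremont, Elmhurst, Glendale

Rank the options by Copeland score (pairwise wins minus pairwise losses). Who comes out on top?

Elmhurst

Pairwise results:
  Glendale vs Elmhurst: Elmhurst wins 22–7.
  Glendale vs Claremont: Glendale wins 20–9.
  Elmhurst vs Claremont: Elmhurst wins 18–11.
Copeland scores (wins − losses):
  Glendale: 1 − 1 = 0
  Elmhurst: 2 − 0 = 2
  Claremont: 0 − 2 = -2
Elmhurst has the best Copeland score.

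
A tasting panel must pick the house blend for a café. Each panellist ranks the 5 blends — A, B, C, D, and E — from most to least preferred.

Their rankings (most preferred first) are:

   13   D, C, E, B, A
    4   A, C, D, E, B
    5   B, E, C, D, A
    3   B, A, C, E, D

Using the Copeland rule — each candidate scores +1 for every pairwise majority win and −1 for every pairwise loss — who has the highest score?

D

Pairwise results:
  A vs B: B wins 21–4.
  A vs C: C wins 18–7.
  A vs D: D wins 18–7.
  A vs E: E wins 18–7.
  B vs C: C wins 17–8.
  B vs D: D wins 17–8.
  B vs E: E wins 17–8.
  C vs D: D wins 13–12.
  C vs E: C wins 20–5.
  D vs E: D wins 17–8.
Copeland scores (wins − losses):
  A: 0 − 4 = -4
  B: 1 − 3 = -2
  C: 3 − 1 = 2
  D: 4 − 0 = 4
  E: 2 − 2 = 0
D has the best Copeland score.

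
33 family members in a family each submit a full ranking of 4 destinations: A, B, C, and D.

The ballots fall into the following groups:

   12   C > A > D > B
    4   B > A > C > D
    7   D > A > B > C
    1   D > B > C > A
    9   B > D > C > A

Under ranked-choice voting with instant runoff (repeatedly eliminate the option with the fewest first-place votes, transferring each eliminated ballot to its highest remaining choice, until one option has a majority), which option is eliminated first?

Round 1: B 13, C 12, D 8, A 0. A has the fewest and is eliminated.
Round 2: B 13, C 12, D 8. D has the fewest and is eliminated.
Round 3: B 21, C 12. B has a majority.

A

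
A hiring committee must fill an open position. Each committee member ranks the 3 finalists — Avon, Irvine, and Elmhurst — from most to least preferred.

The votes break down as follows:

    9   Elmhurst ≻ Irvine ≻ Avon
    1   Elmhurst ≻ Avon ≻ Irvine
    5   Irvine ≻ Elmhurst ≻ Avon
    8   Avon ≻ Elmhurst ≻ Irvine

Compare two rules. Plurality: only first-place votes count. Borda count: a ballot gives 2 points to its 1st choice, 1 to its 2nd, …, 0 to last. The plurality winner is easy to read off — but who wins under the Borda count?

Plurality first-place counts: Avon 8, Irvine 5, Elmhurst 10 → Elmhurst.
Borda totals: Avon 17, Irvine 19, Elmhurst 33 → Elmhurst.

Elmhurst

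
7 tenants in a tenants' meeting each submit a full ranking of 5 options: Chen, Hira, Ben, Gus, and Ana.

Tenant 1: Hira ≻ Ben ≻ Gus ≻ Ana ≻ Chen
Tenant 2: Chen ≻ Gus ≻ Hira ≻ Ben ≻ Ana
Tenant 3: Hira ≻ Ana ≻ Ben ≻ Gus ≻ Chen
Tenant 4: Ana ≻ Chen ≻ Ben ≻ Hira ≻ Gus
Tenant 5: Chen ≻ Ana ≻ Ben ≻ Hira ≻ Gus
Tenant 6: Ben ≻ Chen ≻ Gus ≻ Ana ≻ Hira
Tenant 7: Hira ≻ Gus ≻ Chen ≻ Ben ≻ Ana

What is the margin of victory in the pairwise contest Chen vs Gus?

1

Ballots ranking Chen above Gus: 4.
Ballots ranking Gus above Chen: 3.
Chen wins 4–3, a margin of 1.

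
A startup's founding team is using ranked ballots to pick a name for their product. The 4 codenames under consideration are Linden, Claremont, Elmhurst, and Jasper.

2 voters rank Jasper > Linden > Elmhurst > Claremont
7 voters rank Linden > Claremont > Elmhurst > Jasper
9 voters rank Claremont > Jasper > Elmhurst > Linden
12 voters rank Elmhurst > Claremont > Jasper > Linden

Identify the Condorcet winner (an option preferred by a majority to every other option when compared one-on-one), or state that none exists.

Head-to-head results (30 voters total):
Linden vs Claremont: Claremont wins 21–9.
Linden vs Elmhurst: Elmhurst wins 21–9.
Linden vs Jasper: Jasper wins 23–7.
Claremont vs Elmhurst: Claremont wins 16–14.
Claremont vs Jasper: Claremont wins 28–2.
Elmhurst vs Jasper: Elmhurst wins 19–11.
Claremont beats each rival — Linden (21–9), Elmhurst (16–14), Jasper (28–2) — so Claremont is the Condorcet winner.

Claremont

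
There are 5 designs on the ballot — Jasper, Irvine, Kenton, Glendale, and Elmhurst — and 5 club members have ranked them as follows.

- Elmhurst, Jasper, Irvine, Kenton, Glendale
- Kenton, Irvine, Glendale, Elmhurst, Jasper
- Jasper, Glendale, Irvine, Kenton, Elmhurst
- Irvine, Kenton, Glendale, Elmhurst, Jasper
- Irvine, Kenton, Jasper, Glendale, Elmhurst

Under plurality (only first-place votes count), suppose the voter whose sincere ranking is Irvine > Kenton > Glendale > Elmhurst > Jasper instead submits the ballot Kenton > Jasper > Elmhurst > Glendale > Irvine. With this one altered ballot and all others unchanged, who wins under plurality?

First-place totals with the altered ballot: Jasper 1, Irvine 1, Kenton 2, Glendale 0, Elmhurst 1.
The switch changes the winner from Irvine to Kenton.

Kenton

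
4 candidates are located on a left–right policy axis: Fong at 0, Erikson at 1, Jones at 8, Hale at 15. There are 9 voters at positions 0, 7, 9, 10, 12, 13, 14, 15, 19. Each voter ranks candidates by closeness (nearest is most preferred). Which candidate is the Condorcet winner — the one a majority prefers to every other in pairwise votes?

With single-peaked preferences on a line, the Condorcet winner is the candidate closest to the median voter.
The median voter (position 12) is closest to Hale at 15.
Check: Hale vs Fong — voters closer to Hale: 7 of 9.

Hale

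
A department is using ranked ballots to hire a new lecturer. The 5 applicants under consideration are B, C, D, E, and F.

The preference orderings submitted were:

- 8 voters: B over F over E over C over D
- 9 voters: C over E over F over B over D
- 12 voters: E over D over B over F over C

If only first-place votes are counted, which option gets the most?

First-place vote totals:
  B: 8
  C: 9
  D: 0
  E: 12
  F: 0
E has the most first-place votes.

E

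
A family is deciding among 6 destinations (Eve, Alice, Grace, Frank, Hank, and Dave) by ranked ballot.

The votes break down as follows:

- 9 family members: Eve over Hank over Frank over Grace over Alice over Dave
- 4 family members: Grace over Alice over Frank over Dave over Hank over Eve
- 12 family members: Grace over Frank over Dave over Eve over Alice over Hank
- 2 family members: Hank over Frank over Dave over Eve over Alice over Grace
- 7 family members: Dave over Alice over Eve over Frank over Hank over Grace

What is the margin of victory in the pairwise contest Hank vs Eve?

Ballots ranking Hank above Eve: 4+2 = 6.
Ballots ranking Eve above Hank: 9+12+7 = 28.
Eve wins 28–6, a margin of 22.

22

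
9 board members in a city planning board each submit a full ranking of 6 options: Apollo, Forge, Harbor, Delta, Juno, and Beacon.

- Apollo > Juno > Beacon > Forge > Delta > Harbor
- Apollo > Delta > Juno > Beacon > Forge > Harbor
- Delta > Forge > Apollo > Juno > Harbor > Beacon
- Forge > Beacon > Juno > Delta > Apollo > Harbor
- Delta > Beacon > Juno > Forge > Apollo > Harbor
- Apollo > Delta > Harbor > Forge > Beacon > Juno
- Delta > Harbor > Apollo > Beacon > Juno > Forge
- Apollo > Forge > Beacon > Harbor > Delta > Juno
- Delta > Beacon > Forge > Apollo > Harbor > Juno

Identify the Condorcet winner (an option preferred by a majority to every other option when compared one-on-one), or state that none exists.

Head-to-head results (9 voters total):
Apollo vs Forge: Apollo wins 5–4.
Apollo vs Harbor: Apollo wins 8–1.
Apollo vs Delta: Delta wins 5–4.
Apollo vs Juno: Apollo wins 7–2.
Apollo vs Beacon: Apollo wins 6–3.
Forge vs Harbor: Forge wins 7–2.
Forge vs Delta: Delta wins 6–3.
Forge vs Juno: Forge wins 5–4.
Forge vs Beacon: Beacon wins 5–4.
Harbor vs Delta: Delta wins 8–1.
Harbor vs Juno: Juno wins 5–4.
Harbor vs Beacon: Beacon wins 6–3.
Delta vs Juno: Delta wins 7–2.
Delta vs Beacon: Delta wins 6–3.
Juno vs Beacon: Beacon wins 6–3.
Delta beats each rival — Apollo (5–4), Forge (6–3), Harbor (8–1), Juno (7–2), Beacon (6–3) — so Delta is the Condorcet winner.

Delta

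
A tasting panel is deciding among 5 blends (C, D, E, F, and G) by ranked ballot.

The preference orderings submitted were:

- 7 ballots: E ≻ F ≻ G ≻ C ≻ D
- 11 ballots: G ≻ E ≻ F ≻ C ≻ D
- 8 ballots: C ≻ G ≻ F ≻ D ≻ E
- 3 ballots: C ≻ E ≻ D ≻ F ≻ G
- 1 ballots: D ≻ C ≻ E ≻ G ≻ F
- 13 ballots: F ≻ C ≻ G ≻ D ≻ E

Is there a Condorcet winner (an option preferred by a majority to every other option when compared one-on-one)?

No

Head-to-head results (43 voters total):
C vs D: C wins 42–1.
C vs E: C wins 25–18.
C vs F: F wins 31–12.
C vs G: C wins 25–18.
D vs E: D wins 22–21.
D vs F: F wins 39–4.
D vs G: G wins 39–4.
E vs F: E wins 22–21.
E vs G: G wins 32–11.
F vs G: F wins 23–20.
No candidate beats all others: C beats E beats F beats C, a majority cycle.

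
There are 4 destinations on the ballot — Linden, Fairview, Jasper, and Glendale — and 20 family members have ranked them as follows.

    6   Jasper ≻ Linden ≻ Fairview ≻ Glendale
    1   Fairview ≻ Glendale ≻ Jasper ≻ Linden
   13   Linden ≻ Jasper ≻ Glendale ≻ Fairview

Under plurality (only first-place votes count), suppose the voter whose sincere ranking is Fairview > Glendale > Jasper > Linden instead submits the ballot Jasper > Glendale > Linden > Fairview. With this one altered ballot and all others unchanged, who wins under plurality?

Linden

First-place totals with the altered ballot: Linden 13, Fairview 0, Jasper 7, Glendale 0.
The winner is unchanged: still Linden.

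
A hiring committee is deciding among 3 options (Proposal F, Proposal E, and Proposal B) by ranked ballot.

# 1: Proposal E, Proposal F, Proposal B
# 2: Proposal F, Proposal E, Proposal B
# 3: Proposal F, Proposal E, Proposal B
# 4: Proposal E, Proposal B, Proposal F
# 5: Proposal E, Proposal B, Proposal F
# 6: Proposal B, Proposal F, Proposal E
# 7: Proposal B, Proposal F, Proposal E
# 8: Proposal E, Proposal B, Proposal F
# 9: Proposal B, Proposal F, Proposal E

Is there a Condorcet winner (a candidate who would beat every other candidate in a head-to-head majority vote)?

Head-to-head results (9 voters total):
Proposal F vs Proposal E: Proposal F wins 5–4.
Proposal F vs Proposal B: Proposal B wins 6–3.
Proposal E vs Proposal B: Proposal E wins 6–3.
No candidate beats all others: Proposal F beats Proposal E beats Proposal B beats Proposal F, a majority cycle.

No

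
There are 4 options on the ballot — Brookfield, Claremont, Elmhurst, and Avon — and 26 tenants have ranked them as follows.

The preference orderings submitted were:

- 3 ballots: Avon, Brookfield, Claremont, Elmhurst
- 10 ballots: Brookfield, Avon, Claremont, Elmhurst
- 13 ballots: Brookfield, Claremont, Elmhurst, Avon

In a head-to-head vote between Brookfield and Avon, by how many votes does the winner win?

20

Ballots ranking Brookfield above Avon: 10+13 = 23.
Ballots ranking Avon above Brookfield: 3.
Brookfield wins 23–3, a margin of 20.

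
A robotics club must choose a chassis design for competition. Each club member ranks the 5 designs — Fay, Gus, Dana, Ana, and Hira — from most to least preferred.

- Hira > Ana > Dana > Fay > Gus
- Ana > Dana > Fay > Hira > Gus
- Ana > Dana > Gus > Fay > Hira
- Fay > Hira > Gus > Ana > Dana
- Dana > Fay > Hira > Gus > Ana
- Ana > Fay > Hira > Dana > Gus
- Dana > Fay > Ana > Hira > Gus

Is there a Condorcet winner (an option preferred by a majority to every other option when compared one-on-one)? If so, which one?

Head-to-head results (7 voters total):
Fay vs Gus: Fay wins 6–1.
Fay vs Dana: Dana wins 5–2.
Fay vs Ana: Ana wins 4–3.
Fay vs Hira: Fay wins 6–1.
Gus vs Dana: Dana wins 6–1.
Gus vs Ana: Ana wins 5–2.
Gus vs Hira: Hira wins 6–1.
Dana vs Ana: Ana wins 5–2.
Dana vs Hira: Dana wins 4–3.
Ana vs Hira: Ana wins 4–3.
Ana beats each rival — Fay (4–3), Gus (5–2), Dana (5–2), Hira (4–3) — so Ana is the Condorcet winner.

Ana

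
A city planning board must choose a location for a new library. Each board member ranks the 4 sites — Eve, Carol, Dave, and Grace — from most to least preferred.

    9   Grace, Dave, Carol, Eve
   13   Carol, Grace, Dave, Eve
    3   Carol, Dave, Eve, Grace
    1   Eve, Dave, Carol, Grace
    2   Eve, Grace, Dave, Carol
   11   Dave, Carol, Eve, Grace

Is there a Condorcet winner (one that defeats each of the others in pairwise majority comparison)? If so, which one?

Head-to-head results (39 voters total):
Eve vs Carol: Carol wins 36–3.
Eve vs Dave: Dave wins 36–3.
Eve vs Grace: Grace wins 22–17.
Carol vs Dave: Dave wins 23–16.
Carol vs Grace: Carol wins 28–11.
Dave vs Grace: Grace wins 24–15.
No candidate beats all others: Carol beats Grace beats Dave beats Carol, a majority cycle.

No Condorcet winner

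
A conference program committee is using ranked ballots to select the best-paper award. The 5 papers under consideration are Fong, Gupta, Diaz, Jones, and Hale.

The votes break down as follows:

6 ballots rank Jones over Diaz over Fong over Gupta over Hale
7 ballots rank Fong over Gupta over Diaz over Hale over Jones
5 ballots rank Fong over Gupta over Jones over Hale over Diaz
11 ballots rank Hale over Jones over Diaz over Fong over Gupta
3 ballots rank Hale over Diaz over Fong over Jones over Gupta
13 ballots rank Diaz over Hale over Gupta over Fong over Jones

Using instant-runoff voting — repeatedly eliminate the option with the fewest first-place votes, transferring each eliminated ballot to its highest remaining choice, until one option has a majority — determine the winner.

Round 1: Hale 14, Diaz 13, Fong 12, Jones 6, Gupta 0. Gupta has the fewest and is eliminated.
Round 2: Hale 14, Diaz 13, Fong 12, Jones 6. Jones has the fewest and is eliminated.
Round 3: Diaz 19, Hale 14, Fong 12. Fong has the fewest and is eliminated.
Round 4: Diaz 26, Hale 19. Diaz has a majority.

Diaz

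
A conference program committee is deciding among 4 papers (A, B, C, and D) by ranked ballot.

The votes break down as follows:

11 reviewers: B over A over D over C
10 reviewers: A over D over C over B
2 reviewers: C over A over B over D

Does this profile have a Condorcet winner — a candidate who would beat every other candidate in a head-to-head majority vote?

Head-to-head results (23 voters total):
A vs B: A wins 12–11.
A vs C: A wins 21–2.
A vs D: A wins 23–0.
B vs C: C wins 12–11.
B vs D: B wins 13–10.
C vs D: D wins 21–2.
A beats each rival — B (12–11), C (21–2), D (23–0) — so A is the Condorcet winner.

Yes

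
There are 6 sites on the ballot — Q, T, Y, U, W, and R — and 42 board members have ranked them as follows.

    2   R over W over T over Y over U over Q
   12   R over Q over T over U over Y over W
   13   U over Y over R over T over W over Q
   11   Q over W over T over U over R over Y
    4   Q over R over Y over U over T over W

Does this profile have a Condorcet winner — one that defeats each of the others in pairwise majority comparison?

No

Head-to-head results (42 voters total):
Q vs T: Q wins 27–15.
Q vs Y: Q wins 27–15.
Q vs U: Q wins 27–15.
Q vs W: Q wins 27–15.
Q vs R: R wins 27–15.
T vs Y: T wins 25–17.
T vs U: T wins 25–17.
T vs W: T wins 29–13.
T vs R: R wins 31–11.
Y vs U: U wins 36–6.
Y vs W: Y wins 29–13.
Y vs R: R wins 29–13.
U vs W: U wins 29–13.
U vs R: U wins 24–18.
W vs R: R wins 31–11.
No candidate beats all others: Q beats U beats R beats Q, a majority cycle.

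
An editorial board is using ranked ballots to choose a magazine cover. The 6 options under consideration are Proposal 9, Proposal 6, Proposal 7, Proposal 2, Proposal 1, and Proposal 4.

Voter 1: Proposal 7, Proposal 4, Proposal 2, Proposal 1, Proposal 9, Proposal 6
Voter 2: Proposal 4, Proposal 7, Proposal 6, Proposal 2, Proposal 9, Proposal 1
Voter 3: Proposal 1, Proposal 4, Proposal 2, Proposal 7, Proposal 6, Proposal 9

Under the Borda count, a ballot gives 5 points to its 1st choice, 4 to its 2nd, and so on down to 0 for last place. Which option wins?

Borda scores:
  Proposal 9: 1 + 1 + 0 = 2
  Proposal 6: 0 + 3 + 1 = 4
  Proposal 7: 5 + 4 + 2 = 11
  Proposal 2: 3 + 2 + 3 = 8
  Proposal 1: 2 + 0 + 5 = 7
  Proposal 4: 4 + 5 + 4 = 13
Proposal 4 has the highest total.

Proposal 4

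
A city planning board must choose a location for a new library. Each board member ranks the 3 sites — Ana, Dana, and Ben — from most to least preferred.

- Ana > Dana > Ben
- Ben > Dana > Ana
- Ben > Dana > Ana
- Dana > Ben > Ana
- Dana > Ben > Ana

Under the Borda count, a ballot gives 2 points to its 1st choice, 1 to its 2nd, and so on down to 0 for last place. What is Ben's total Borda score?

Borda scores:
  Ana: 2 + 0 + 0 + 0 + 0 = 2
  Dana: 1 + 1 + 1 + 2 + 2 = 7
  Ben: 0 + 2 + 2 + 1 + 1 = 6

6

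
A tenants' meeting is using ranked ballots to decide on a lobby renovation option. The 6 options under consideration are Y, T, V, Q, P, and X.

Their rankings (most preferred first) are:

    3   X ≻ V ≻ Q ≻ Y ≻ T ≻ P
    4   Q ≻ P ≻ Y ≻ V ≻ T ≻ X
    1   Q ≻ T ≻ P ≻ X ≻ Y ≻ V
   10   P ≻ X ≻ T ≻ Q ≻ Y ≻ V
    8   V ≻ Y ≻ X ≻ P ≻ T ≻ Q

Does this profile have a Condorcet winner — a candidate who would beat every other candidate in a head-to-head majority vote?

Yes

Head-to-head results (26 voters total):
Y vs T: Y wins 15–11.
Y vs V: Y wins 15–11.
Y vs Q: Q wins 18–8.
Y vs P: P wins 15–11.
Y vs X: X wins 14–12.
T vs V: V wins 15–11.
T vs Q: T wins 18–8.
T vs P: P wins 22–4.
T vs X: X wins 21–5.
V vs Q: Q wins 15–11.
V vs P: P wins 15–11.
V vs X: X wins 14–12.
Q vs P: P wins 18–8.
Q vs X: X wins 21–5.
P vs X: P wins 15–11.
P beats each rival — Y (15–11), T (22–4), V (15–11), Q (18–8), X (15–11) — so P is the Condorcet winner.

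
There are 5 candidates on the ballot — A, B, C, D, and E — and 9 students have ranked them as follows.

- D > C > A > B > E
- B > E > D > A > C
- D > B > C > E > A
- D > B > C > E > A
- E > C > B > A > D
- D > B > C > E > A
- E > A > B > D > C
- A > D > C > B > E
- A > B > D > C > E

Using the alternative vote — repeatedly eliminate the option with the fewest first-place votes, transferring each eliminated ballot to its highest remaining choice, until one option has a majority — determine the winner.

D

Round 1: D 4, A 2, E 2, B 1, C 0. C has the fewest and is eliminated.
Round 2: D 4, A 2, E 2, B 1. B has the fewest and is eliminated.
Round 3: D 4, E 3, A 2. A has the fewest and is eliminated.
Round 4: D 6, E 3. D has a majority.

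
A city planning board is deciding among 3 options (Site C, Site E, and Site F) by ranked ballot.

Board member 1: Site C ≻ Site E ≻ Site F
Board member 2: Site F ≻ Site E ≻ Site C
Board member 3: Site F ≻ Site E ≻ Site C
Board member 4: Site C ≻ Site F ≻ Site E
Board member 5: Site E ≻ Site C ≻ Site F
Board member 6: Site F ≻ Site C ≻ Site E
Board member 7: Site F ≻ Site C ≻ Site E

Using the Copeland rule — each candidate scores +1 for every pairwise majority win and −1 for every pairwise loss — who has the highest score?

Site F

Pairwise results:
  Site C vs Site E: Site C wins 4–3.
  Site C vs Site F: Site F wins 4–3.
  Site E vs Site F: Site F wins 5–2.
Copeland scores (wins − losses):
  Site C: 1 − 1 = 0
  Site E: 0 − 2 = -2
  Site F: 2 − 0 = 2
Site F has the best Copeland score.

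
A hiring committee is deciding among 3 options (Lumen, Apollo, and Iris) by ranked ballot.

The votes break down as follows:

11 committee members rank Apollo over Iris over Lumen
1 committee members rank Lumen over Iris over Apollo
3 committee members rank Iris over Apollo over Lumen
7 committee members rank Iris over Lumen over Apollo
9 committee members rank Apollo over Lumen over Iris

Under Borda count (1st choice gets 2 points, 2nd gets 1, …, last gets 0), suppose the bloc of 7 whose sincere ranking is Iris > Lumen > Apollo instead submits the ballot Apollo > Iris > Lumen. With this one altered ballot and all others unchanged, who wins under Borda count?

Borda totals with the altered ballot: Lumen 11, Apollo 57, Iris 25.
The winner is unchanged: still Apollo.

Apollo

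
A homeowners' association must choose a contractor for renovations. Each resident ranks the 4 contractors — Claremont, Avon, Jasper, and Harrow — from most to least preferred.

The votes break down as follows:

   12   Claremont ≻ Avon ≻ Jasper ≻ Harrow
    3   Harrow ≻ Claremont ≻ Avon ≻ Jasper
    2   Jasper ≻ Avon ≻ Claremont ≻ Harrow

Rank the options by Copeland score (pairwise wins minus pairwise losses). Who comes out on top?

Claremont

Pairwise results:
  Claremont vs Avon: Claremont wins 15–2.
  Claremont vs Jasper: Claremont wins 15–2.
  Claremont vs Harrow: Claremont wins 14–3.
  Avon vs Jasper: Avon wins 15–2.
  Avon vs Harrow: Avon wins 14–3.
  Jasper vs Harrow: Jasper wins 14–3.
Copeland scores (wins − losses):
  Claremont: 3 − 0 = 3
  Avon: 2 − 1 = 1
  Jasper: 1 − 2 = -1
  Harrow: 0 − 3 = -3
Claremont has the best Copeland score.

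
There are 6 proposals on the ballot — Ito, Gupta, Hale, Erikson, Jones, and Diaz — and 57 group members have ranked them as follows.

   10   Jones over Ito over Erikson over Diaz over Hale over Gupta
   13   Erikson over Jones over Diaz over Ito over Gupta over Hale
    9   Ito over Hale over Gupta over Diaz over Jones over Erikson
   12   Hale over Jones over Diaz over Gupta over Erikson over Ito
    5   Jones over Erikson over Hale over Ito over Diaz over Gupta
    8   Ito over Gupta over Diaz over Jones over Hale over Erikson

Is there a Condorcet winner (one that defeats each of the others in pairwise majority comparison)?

Head-to-head results (57 voters total):
Ito vs Gupta: Ito wins 45–12.
Ito vs Hale: Ito wins 40–17.
Ito vs Erikson: Erikson wins 30–27.
Ito vs Jones: Jones wins 40–17.
Ito vs Diaz: Ito wins 32–25.
Gupta vs Hale: Hale wins 36–21.
Gupta vs Erikson: Gupta wins 29–28.
Gupta vs Jones: Jones wins 40–17.
Gupta vs Diaz: Diaz wins 40–17.
Hale vs Erikson: Hale wins 29–28.
Hale vs Jones: Jones wins 36–21.
Hale vs Diaz: Diaz wins 31–26.
Erikson vs Jones: Jones wins 44–13.
Erikson vs Diaz: Diaz wins 29–28.
Jones vs Diaz: Jones wins 40–17.
Jones beats each rival — Ito (40–17), Gupta (40–17), Hale (36–21), Erikson (44–13), Diaz (40–17) — so Jones is the Condorcet winner.

Yes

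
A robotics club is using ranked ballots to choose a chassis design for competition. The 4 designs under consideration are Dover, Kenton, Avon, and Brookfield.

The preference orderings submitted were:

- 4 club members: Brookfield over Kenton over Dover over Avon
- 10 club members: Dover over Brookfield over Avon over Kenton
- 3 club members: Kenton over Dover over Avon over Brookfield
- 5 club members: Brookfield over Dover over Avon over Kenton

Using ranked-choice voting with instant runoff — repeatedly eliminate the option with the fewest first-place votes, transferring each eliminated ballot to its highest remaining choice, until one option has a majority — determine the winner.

Dover

Round 1: Dover 10, Brookfield 9, Kenton 3, Avon 0. Avon has the fewest and is eliminated.
Round 2: Dover 10, Brookfield 9, Kenton 3. Kenton has the fewest and is eliminated.
Round 3: Dover 13, Brookfield 9. Dover has a majority.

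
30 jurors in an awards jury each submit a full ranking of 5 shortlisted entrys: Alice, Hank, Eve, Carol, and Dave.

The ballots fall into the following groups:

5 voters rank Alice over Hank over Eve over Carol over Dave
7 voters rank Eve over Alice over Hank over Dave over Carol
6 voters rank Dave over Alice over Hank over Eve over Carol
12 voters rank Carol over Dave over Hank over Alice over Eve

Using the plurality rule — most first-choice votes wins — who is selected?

Carol

First-place vote totals:
  Alice: 5
  Hank: 0
  Eve: 7
  Carol: 12
  Dave: 6
Carol has the most first-place votes.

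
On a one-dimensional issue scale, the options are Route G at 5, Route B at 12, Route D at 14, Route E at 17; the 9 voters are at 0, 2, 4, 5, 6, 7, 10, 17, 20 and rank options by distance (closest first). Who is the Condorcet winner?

Route G

With single-peaked preferences on a line, the Condorcet winner is the candidate closest to the median voter.
The median voter (position 6) is closest to Route G at 5.
Check: Route G vs Route E — voters closer to Route G: 7 of 9.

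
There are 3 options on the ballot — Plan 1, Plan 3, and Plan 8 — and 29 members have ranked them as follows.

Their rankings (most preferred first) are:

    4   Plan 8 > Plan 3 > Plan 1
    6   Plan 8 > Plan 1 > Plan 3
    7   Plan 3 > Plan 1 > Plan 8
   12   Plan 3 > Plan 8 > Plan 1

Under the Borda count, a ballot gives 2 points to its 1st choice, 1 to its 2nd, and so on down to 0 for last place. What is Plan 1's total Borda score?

Borda scores:
  Plan 1: 4·0 + 6·1 + 7·1 + 12·0 = 13
  Plan 3: 4·1 + 6·0 + 7·2 + 12·2 = 42
  Plan 8: 4·2 + 6·2 + 7·0 + 12·1 = 32

13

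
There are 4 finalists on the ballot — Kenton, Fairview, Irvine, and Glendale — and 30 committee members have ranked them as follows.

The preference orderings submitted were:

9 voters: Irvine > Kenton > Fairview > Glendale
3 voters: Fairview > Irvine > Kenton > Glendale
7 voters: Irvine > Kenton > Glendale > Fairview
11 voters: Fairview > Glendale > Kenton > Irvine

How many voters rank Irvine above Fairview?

Ballots ranking Irvine above Fairview: 9+7 = 16.
Ballots ranking Fairview above Irvine: 3+11 = 14.
So 16 of 30 voters prefer Irvine to Fairview.

16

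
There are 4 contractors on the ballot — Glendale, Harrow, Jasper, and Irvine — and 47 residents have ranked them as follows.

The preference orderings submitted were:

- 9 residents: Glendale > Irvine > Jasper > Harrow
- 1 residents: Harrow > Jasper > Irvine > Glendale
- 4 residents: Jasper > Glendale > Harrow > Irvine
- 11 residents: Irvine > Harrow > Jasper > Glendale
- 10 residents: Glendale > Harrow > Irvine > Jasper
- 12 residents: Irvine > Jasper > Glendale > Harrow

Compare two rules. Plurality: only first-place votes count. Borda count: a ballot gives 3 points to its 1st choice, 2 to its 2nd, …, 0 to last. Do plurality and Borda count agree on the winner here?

Plurality first-place counts: Glendale 19, Harrow 1, Jasper 4, Irvine 23 → Irvine.
Borda totals: Glendale 77, Harrow 49, Jasper 58, Irvine 98 → Irvine.
The two rules agree on Irvine.

Yes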